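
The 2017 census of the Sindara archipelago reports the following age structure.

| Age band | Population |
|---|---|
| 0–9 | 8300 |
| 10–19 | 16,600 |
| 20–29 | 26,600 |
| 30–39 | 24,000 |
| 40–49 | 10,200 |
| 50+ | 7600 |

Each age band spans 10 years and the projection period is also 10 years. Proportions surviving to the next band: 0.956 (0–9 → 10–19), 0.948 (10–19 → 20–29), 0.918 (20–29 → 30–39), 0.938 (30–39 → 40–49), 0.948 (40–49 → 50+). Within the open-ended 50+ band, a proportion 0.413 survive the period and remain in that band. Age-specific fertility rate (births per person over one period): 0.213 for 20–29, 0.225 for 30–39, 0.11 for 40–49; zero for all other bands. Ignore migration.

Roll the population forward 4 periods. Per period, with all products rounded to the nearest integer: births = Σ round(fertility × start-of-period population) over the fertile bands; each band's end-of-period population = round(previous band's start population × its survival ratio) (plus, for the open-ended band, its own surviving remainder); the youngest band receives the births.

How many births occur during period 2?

11322

[period 1]
Births: 26600 * 0.213 = 5666, 24000 * 0.225 = 5400, 10200 * 0.11 = 1122 — total 12188
10–19: 8300 * 0.956 = 7935
20–29: 16600 * 0.948 = 15737
30–39: 26600 * 0.918 = 24419
40–49: 24000 * 0.938 = 22512
50+: 10200 * 0.948 + 7600 * 0.413 = 9670 + 3139 = 12809
Population now: 0–9=12188, 10–19=7935, 20–29=15737, 30–39=24419, 40–49=22512, 50+=12809
[period 2]
Births: 15737 * 0.213 = 3352, 24419 * 0.225 = 5494, 22512 * 0.11 = 2476 — total 11322
10–19: 12188 * 0.956 = 11652
20–29: 7935 * 0.948 = 7522
30–39: 15737 * 0.918 = 14447
40–49: 24419 * 0.938 = 22905
50+: 22512 * 0.948 + 12809 * 0.413 = 21341 + 5290 = 26631
Population now: 0–9=11322, 10–19=11652, 20–29=7522, 30–39=14447, 40–49=22905, 50+=26631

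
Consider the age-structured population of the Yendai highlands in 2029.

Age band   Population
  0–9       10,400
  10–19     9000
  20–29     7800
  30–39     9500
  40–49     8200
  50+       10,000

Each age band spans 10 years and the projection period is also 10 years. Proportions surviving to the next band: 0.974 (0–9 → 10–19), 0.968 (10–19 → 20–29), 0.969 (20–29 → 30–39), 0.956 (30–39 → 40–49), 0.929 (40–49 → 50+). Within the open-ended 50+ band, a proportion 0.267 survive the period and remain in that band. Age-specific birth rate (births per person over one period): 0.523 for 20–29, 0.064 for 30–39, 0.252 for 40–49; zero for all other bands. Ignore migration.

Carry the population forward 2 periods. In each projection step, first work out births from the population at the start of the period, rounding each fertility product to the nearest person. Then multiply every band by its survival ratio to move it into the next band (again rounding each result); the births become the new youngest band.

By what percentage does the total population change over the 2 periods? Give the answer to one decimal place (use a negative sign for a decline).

Let band 1 be 0–9 through band 6 = 50+.
After projecting period 1:
Births: 7800 × 0.523 = 4079, 9500 × 0.064 = 608, 8200 × 0.252 = 2066 — total 6753
Band 2: 10400 × 0.974 = 10130
Band 3: 9000 × 0.968 = 8712
Band 4: 7800 × 0.969 = 7558
Band 5: 9500 × 0.956 = 9082
Band 6: 8200 × 0.929 + 10000 × 0.267 = 7618 + 2670 = 10288
Giving 6753 / 10130 / 8712 / 7558 / 9082 / 10288.
After projecting period 2:
Births: 8712 × 0.523 = 4556, 7558 × 0.064 = 484, 9082 × 0.252 = 2289 — total 7329
Band 2: 6753 × 0.974 = 6577
Band 3: 10130 × 0.968 = 9806
Band 4: 8712 × 0.969 = 8442
Band 5: 7558 × 0.956 = 7225
Band 6: 9082 × 0.929 + 10288 × 0.267 = 8437 + 2747 = 11184
Giving 7329 / 6577 / 9806 / 8442 / 7225 / 11184.
Total: 54900 → 50563; change = -4337; percentage change = -7.9%

-7.9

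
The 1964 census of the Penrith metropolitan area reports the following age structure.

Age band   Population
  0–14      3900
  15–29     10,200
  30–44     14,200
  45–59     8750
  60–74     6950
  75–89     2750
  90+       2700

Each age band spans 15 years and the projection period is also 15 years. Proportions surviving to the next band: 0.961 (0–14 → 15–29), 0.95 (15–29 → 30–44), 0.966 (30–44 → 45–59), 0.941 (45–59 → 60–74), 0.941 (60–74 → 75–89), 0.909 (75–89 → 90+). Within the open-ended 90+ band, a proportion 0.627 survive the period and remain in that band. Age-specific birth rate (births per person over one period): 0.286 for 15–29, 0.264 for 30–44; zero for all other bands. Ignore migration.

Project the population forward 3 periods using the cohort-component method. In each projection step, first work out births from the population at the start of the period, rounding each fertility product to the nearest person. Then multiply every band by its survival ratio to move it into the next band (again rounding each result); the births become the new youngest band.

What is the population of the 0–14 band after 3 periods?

2772

[period 1]
Births: 10200 × 0.286 = 2917, 14200 × 0.264 = 3749 → 6666
15–29: 3900 × 0.961 = 3748
30–44: 10200 × 0.95 = 9690
45–59: 14200 × 0.966 = 13717
60–74: 8750 × 0.941 = 8234
75–89: 6950 × 0.941 = 6540
90+: 2750 × 0.909 + 2700 × 0.627 = 2500 + 1693 = 4193
End of period: [6666, 3748, 9690, 13717, 8234, 6540, 4193]
[period 2]
Births: 3748 × 0.286 = 1072, 9690 × 0.264 = 2558 → 3630
15–29: 6666 × 0.961 = 6406
30–44: 3748 × 0.95 = 3561
45–59: 9690 × 0.966 = 9361
60–74: 13717 × 0.941 = 12908
75–89: 8234 × 0.941 = 7748
90+: 6540 × 0.909 + 4193 × 0.627 = 5945 + 2629 = 8574
End of period: [3630, 6406, 3561, 9361, 12908, 7748, 8574]
[period 3]
Births: 6406 × 0.286 = 1832, 3561 × 0.264 = 940 → 2772
15–29: 3630 × 0.961 = 3488
30–44: 6406 × 0.95 = 6086
45–59: 3561 × 0.966 = 3440
60–74: 9361 × 0.941 = 8809
75–89: 12908 × 0.941 = 12146
90+: 7748 × 0.909 + 8574 × 0.627 = 7043 + 5376 = 12419
End of period: [2772, 3488, 6086, 3440, 8809, 12146, 12419]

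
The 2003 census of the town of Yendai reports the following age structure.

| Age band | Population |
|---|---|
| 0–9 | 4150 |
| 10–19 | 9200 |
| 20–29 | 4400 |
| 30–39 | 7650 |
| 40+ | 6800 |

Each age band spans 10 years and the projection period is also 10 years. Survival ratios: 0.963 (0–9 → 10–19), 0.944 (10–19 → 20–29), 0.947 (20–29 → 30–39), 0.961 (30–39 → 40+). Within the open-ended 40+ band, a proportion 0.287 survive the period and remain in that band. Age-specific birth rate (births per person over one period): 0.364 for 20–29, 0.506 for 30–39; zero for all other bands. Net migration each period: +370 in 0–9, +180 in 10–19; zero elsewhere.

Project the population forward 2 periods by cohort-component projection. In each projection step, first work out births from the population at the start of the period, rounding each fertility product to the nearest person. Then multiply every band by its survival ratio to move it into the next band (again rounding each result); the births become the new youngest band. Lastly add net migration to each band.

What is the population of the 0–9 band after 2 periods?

(Groups numbered youngest = 1 to oldest = 5.)
Period 1:
Births: 4400 * 0.364 = 1602 ; 7650 * 0.506 = 3871 → 5473
Group 2: 4150 * 0.963 = 3996
Group 3: 9200 * 0.944 = 8685
Group 4: 4400 * 0.947 = 4167
Group 5: 7650 * 0.961 + 6800 * 0.287 = 7352 + 1952 = 9304
Net migration: Group 1 + 370 → 5843; Group 2 + 180 → 4176
→ [5843, 4176, 8685, 4167, 9304]
Period 2:
Births: 8685 * 0.364 = 3161 ; 4167 * 0.506 = 2109 → 5270
Group 2: 5843 * 0.963 = 5627
Group 3: 4176 * 0.944 = 3942
Group 4: 8685 * 0.947 = 8225
Group 5: 4167 * 0.961 + 9304 * 0.287 = 4004 + 2670 = 6674
Net migration: Group 1 + 370 → 5640; Group 2 + 180 → 5807
→ [5640, 5807, 3942, 8225, 6674]

5640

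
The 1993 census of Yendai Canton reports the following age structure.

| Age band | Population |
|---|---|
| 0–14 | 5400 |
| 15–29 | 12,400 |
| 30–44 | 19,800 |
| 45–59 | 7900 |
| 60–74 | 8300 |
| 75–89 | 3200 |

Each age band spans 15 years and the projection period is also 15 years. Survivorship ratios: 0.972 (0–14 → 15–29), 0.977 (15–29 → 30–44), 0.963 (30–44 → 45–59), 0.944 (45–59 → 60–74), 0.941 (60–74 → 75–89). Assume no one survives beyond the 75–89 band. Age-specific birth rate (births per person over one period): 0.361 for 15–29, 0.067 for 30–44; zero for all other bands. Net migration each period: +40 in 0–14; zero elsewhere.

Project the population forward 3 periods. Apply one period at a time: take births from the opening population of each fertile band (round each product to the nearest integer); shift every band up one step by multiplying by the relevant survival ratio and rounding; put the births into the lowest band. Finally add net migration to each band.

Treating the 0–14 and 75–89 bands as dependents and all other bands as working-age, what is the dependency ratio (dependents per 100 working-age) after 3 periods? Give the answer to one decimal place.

(Bands numbered youngest = 1 to oldest = 6.)
After projecting period 1:
Births: 12400 × 0.361 = 4476, 19800 × 0.067 = 1327 — total 5803
Band 2: 5400 × 0.972 = 5249
Band 3: 12400 × 0.977 = 12115
Band 4: 19800 × 0.963 = 19067
Band 5: 7900 × 0.944 = 7458
Band 6: 8300 × 0.941 = 7810
Net migration: Band 1 + 40 → 5843
End of period: [5843, 5249, 12115, 19067, 7458, 7810]
After projecting period 2:
Births: 5249 × 0.361 = 1895, 12115 × 0.067 = 812 — total 2707
Band 2: 5843 × 0.972 = 5679
Band 3: 5249 × 0.977 = 5128
Band 4: 12115 × 0.963 = 11667
Band 5: 19067 × 0.944 = 17999
Band 6: 7458 × 0.941 = 7018
Net migration: Band 1 + 40 → 2747
End of period: [2747, 5679, 5128, 11667, 17999, 7018]
After projecting period 3:
Births: 5679 × 0.361 = 2050, 5128 × 0.067 = 344 — total 2394
Band 2: 2747 × 0.972 = 2670
Band 3: 5679 × 0.977 = 5548
Band 4: 5128 × 0.963 = 4938
Band 5: 11667 × 0.944 = 11014
Band 6: 17999 × 0.941 = 16937
Net migration: Band 1 + 40 → 2434
End of period: [2434, 2670, 5548, 4938, 11014, 16937]
Dependents (band 0–14 + band 75–89) = 2434 + 16937 = 19371; working-age = 24170; ratio = 19371/24170 × 100 = 80.1

80.1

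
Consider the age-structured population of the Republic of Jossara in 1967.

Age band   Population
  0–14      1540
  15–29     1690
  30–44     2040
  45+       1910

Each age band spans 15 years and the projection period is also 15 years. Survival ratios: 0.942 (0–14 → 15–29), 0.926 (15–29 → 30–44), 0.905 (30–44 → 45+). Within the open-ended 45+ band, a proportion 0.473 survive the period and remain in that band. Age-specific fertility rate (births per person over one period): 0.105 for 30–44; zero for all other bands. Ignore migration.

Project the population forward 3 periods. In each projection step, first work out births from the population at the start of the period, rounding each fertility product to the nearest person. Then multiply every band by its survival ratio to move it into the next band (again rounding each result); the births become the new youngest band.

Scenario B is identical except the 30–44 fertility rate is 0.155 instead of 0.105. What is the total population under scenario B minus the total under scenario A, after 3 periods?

Period 1.
Births: 2040 × 0.105 = 214
15–29: 1540 × 0.942 = 1451
30–44: 1690 × 0.926 = 1565
45+: 2040 × 0.905 + 1910 × 0.473 = 1846 + 903 = 2749
Giving 214 / 1451 / 1565 / 2749.
Period 2.
Births: 1565 × 0.105 = 164
15–29: 214 × 0.942 = 202
30–44: 1451 × 0.926 = 1344
45+: 1565 × 0.905 + 2749 × 0.473 = 1416 + 1300 = 2716
Giving 164 / 202 / 1344 / 2716.
Period 3.
Births: 1344 × 0.105 = 141
15–29: 164 × 0.942 = 154
30–44: 202 × 0.926 = 187
45+: 1344 × 0.905 + 2716 × 0.473 = 1216 + 1285 = 2501
Giving 141 / 154 / 187 / 2501.
Scenario A total after 3 periods: 2983
Scenario B projection —
Period 1.
Births: 2040 × 0.155 = 316
15–29: 1540 × 0.942 = 1451
30–44: 1690 × 0.926 = 1565
45+: 2040 × 0.905 + 1910 × 0.473 = 1846 + 903 = 2749
Giving 316 / 1451 / 1565 / 2749.
Period 2.
Births: 1565 × 0.155 = 243
15–29: 316 × 0.942 = 298
30–44: 1451 × 0.926 = 1344
45+: 1565 × 0.905 + 2749 × 0.473 = 1416 + 1300 = 2716
Giving 243 / 298 / 1344 / 2716.
Period 3.
Births: 1344 × 0.155 = 208
15–29: 243 × 0.942 = 229
30–44: 298 × 0.926 = 276
45+: 1344 × 0.905 + 2716 × 0.473 = 1216 + 1285 = 2501
Giving 208 / 229 / 276 / 2501.
Scenario B total after 3 periods: 3214
Difference B − A = 3214 − 2983 = 231

231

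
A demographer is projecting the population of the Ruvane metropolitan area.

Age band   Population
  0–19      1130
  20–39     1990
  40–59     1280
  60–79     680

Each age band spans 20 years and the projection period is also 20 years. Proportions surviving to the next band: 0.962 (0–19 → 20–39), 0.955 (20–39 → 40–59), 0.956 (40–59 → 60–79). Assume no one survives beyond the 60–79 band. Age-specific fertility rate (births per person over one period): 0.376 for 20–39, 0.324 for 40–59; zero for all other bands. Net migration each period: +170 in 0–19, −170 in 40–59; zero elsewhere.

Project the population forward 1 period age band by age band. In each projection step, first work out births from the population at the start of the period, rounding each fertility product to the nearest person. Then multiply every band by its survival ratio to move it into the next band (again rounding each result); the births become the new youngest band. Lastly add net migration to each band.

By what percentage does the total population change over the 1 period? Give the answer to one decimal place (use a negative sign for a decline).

Period 1:
Births: 1990 × 0.376 = 748, 1280 × 0.324 = 415 → 1163
20–39: 1130 × 0.962 = 1087
40–59: 1990 × 0.955 = 1900
60–79: 1280 × 0.956 = 1224
Net migration: 0–19 + 170 → 1333; 40–59 − 170 → 1730
→ [1333, 1087, 1730, 1224]
Total: 5080 → 5374; change = 294; percentage change = 5.8%

5.8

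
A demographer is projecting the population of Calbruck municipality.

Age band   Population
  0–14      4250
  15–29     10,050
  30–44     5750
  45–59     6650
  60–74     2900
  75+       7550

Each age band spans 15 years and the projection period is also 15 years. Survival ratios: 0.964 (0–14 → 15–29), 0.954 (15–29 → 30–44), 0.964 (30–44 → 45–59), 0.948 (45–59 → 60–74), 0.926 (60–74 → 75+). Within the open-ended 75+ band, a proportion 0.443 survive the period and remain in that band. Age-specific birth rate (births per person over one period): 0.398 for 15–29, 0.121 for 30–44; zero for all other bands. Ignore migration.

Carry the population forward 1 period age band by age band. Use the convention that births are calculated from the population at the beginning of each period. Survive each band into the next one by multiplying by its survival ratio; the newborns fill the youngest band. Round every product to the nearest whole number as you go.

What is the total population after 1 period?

Period 1.
Births: 10050 × 0.398 = 4000, 5750 × 0.121 = 696 → 4696
15–29: 4250 × 0.964 = 4097
30–44: 10050 × 0.954 = 9588
45–59: 5750 × 0.964 = 5543
60–74: 6650 × 0.948 = 6304
75+: 2900 × 0.926 + 7550 × 0.443 = 2685 + 3345 = 6030
Giving 4696 / 4097 / 9588 / 5543 / 6304 / 6030.
Total after period 1: 4696 + 4097 + 9588 + 5543 + 6304 + 6030 = 36258

36258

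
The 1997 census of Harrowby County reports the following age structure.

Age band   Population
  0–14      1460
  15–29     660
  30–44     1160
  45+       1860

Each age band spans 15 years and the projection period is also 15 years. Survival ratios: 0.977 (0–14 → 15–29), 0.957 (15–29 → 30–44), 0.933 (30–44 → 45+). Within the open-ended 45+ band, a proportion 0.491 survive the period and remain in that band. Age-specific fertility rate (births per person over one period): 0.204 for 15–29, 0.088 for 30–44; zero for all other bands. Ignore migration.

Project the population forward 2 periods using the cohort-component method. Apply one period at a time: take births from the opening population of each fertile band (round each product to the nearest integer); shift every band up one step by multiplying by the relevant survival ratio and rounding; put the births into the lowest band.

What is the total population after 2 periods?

Call the bands 1 to 4, youngest first.
Period 1:
Births: 660 * 0.204 = 135 ; 1160 * 0.088 = 102 — total 237
Band 2: 1460 * 0.977 = 1426
Band 3: 660 * 0.957 = 632
Band 4: 1160 * 0.933 + 1860 * 0.491 = 1082 + 913 = 1995
→ [237, 1426, 632, 1995]
Period 2:
Births: 1426 * 0.204 = 291 ; 632 * 0.088 = 56 — total 347
Band 2: 237 * 0.977 = 232
Band 3: 1426 * 0.957 = 1365
Band 4: 632 * 0.933 + 1995 * 0.491 = 590 + 980 = 1570
→ [347, 232, 1365, 1570]
Total after period 2: 347 + 232 + 1365 + 1570 = 3514

3514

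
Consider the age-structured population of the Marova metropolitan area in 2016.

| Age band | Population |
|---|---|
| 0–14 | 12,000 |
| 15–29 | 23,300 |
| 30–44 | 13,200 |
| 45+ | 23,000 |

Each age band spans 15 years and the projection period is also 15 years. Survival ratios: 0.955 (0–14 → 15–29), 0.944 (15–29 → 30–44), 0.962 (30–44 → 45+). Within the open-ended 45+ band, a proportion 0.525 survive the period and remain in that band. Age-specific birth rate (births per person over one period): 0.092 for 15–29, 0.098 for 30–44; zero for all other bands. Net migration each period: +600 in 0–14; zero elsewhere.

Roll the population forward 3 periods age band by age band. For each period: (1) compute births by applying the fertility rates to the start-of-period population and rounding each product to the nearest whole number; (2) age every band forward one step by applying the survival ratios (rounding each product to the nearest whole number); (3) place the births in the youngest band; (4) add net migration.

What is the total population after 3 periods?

Call the groups 1 to 4, youngest first.
[period 1]
Births: 23300 × 0.092 = 2144 ; 13200 × 0.098 = 1294 → total 3438
Group 2: 12000 × 0.955 = 11460
Group 3: 23300 × 0.944 = 21995
Group 4: 13200 × 0.962 + 23000 × 0.525 = 12698 + 12075 = 24773
Net migration: Group 1 + 600 → 4038
Giving 4038 / 11460 / 21995 / 24773.
[period 2]
Births: 11460 × 0.092 = 1054 ; 21995 × 0.098 = 2156 → total 3210
Group 2: 4038 × 0.955 = 3856
Group 3: 11460 × 0.944 = 10818
Group 4: 21995 × 0.962 + 24773 × 0.525 = 21159 + 13006 = 34165
Net migration: Group 1 + 600 → 3810
Giving 3810 / 3856 / 10818 / 34165.
[period 3]
Births: 3856 × 0.092 = 355 ; 10818 × 0.098 = 1060 → total 1415
Group 2: 3810 × 0.955 = 3639
Group 3: 3856 × 0.944 = 3640
Group 4: 10818 × 0.962 + 34165 × 0.525 = 10407 + 17937 = 28344
Net migration: Group 1 + 600 → 2015
Giving 2015 / 3639 / 3640 / 28344.
Total after period 3: 2015 + 3639 + 3640 + 28344 = 37638

37638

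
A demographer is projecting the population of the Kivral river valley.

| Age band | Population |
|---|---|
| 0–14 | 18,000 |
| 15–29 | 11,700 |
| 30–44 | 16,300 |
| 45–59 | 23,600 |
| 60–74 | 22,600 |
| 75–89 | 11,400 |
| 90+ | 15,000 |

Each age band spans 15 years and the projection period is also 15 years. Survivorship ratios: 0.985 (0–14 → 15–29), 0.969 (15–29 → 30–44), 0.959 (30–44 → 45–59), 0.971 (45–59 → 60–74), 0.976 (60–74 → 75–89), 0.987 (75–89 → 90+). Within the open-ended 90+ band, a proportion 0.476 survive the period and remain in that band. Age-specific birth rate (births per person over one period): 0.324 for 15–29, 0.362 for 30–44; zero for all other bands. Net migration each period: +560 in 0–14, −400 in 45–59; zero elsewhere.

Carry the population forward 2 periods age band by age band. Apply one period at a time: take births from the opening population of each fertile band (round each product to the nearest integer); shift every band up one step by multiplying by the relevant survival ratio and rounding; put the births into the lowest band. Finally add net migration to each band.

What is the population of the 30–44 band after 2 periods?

17180

Numbering the groups 1..7 from youngest to oldest:
Period 1:
Births: 11700 * 0.324 = 3791 ; 16300 * 0.362 = 5901 → 9692
Group 2: 18000 * 0.985 = 17730
Group 3: 11700 * 0.969 = 11337
Group 4: 16300 * 0.959 = 15632
Group 5: 23600 * 0.971 = 22916
Group 6: 22600 * 0.976 = 22058
Group 7: 11400 * 0.987 + 15000 * 0.476 = 11252 + 7140 = 18392
Net migration: Group 1 + 560 → 10252; Group 4 − 400 → 15232
End of period: [10252, 17730, 11337, 15232, 22916, 22058, 18392]
Period 2:
Births: 17730 * 0.324 = 5745 ; 11337 * 0.362 = 4104 → 9849
Group 2: 10252 * 0.985 = 10098
Group 3: 17730 * 0.969 = 17180
Group 4: 11337 * 0.959 = 10872
Group 5: 15232 * 0.971 = 14790
Group 6: 22916 * 0.976 = 22366
Group 7: 22058 * 0.987 + 18392 * 0.476 = 21771 + 8755 = 30526
Net migration: Group 1 + 560 → 10409; Group 4 − 400 → 10472
End of period: [10409, 10098, 17180, 10472, 14790, 22366, 30526]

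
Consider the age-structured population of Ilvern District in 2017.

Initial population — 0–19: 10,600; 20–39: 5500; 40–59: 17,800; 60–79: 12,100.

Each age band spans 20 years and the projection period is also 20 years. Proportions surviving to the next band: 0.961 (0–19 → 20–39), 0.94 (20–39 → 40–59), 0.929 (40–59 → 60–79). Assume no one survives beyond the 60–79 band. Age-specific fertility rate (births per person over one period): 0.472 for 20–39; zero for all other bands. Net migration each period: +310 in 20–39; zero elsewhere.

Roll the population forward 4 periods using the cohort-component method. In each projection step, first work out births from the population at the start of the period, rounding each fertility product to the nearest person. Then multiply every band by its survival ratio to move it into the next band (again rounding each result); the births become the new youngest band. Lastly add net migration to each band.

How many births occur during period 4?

Numbering the groups 1..4 from youngest to oldest:
Period 1.
Births: 5500 * 0.472 = 2596
Group 2: 10600 * 0.961 = 10187
Group 3: 5500 * 0.94 = 5170
Group 4: 17800 * 0.929 = 16536
Net migration: Group 2 + 310 → 10497
→ [2596, 10497, 5170, 16536]
Period 2.
Births: 10497 * 0.472 = 4955
Group 2: 2596 * 0.961 = 2495
Group 3: 10497 * 0.94 = 9867
Group 4: 5170 * 0.929 = 4803
Net migration: Group 2 + 310 → 2805
→ [4955, 2805, 9867, 4803]
Period 3.
Births: 2805 * 0.472 = 1324
Group 2: 4955 * 0.961 = 4762
Group 3: 2805 * 0.94 = 2637
Group 4: 9867 * 0.929 = 9166
Net migration: Group 2 + 310 → 5072
→ [1324, 5072, 2637, 9166]
Period 4.
Births: 5072 * 0.472 = 2394
Group 2: 1324 * 0.961 = 1272
Group 3: 5072 * 0.94 = 4768
Group 4: 2637 * 0.929 = 2450
Net migration: Group 2 + 310 → 1582
→ [2394, 1582, 4768, 2450]

2394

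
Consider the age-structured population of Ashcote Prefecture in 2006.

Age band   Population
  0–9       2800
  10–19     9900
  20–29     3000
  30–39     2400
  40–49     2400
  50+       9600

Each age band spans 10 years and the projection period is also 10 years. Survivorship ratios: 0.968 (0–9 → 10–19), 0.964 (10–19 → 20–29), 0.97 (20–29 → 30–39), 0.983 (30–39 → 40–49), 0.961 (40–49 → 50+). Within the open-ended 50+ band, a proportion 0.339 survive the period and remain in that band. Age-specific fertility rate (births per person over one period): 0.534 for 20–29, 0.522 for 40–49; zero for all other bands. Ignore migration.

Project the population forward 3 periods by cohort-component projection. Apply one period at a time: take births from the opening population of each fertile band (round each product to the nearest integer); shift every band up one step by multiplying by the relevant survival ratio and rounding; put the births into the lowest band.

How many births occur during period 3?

After projecting period 1:
Births: 3000 × 0.534 = 1602, 2400 × 0.522 = 1253 → total 2855
10–19: 2800 × 0.968 = 2710
20–29: 9900 × 0.964 = 9544
30–39: 3000 × 0.97 = 2910
40–49: 2400 × 0.983 = 2359
50+: 2400 × 0.961 + 9600 × 0.339 = 2306 + 3254 = 5560
End of period: [2855, 2710, 9544, 2910, 2359, 5560]
After projecting period 2:
Births: 9544 × 0.534 = 5096, 2359 × 0.522 = 1231 → total 6327
10–19: 2855 × 0.968 = 2764
20–29: 2710 × 0.964 = 2612
30–39: 9544 × 0.97 = 9258
40–49: 2910 × 0.983 = 2861
50+: 2359 × 0.961 + 5560 × 0.339 = 2267 + 1885 = 4152
End of period: [6327, 2764, 2612, 9258, 2861, 4152]
After projecting period 3:
Births: 2612 × 0.534 = 1395, 2861 × 0.522 = 1493 → total 2888
10–19: 6327 × 0.968 = 6125
20–29: 2764 × 0.964 = 2664
30–39: 2612 × 0.97 = 2534
40–49: 9258 × 0.983 = 9101
50+: 2861 × 0.961 + 4152 × 0.339 = 2749 + 1408 = 4157
End of period: [2888, 6125, 2664, 2534, 9101, 4157]

2888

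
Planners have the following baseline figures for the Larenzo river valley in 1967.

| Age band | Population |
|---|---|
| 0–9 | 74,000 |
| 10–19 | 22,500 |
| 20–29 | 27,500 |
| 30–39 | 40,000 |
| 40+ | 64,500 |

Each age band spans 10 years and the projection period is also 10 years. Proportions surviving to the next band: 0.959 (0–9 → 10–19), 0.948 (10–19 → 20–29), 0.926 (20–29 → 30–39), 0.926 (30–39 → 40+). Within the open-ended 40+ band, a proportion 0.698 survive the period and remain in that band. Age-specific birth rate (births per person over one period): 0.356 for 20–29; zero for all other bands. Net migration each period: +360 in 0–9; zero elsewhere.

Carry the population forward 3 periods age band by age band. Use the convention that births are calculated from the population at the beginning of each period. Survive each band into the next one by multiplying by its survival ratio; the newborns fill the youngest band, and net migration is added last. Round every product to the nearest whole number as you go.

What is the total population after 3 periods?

Let band 1 be 0–9 through band 5 = 40+.
Period 1.
Births: 27500 × 0.356 = 9790
Band 2: 74000 × 0.959 = 70966
Band 3: 22500 × 0.948 = 21330
Band 4: 27500 × 0.926 = 25465
Band 5: 40000 × 0.926 + 64500 × 0.698 = 37040 + 45021 = 82061
Net migration: Band 1 + 360 → 10150
Population now: 0–9=10150, 10–19=70966, 20–29=21330, 30–39=25465, 40+=82061
Period 2.
Births: 21330 × 0.356 = 7593
Band 2: 10150 × 0.959 = 9734
Band 3: 70966 × 0.948 = 67276
Band 4: 21330 × 0.926 = 19752
Band 5: 25465 × 0.926 + 82061 × 0.698 = 23581 + 57279 = 80860
Net migration: Band 1 + 360 → 7953
Population now: 0–9=7953, 10–19=9734, 20–29=67276, 30–39=19752, 40+=80860
Period 3.
Births: 67276 × 0.356 = 23950
Band 2: 7953 × 0.959 = 7627
Band 3: 9734 × 0.948 = 9228
Band 4: 67276 × 0.926 = 62298
Band 5: 19752 × 0.926 + 80860 × 0.698 = 18290 + 56440 = 74730
Net migration: Band 1 + 360 → 24310
Population now: 0–9=24310, 10–19=7627, 20–29=9228, 30–39=62298, 40+=74730
Total after period 3: 24310 + 7627 + 9228 + 62298 + 74730 = 178193

178193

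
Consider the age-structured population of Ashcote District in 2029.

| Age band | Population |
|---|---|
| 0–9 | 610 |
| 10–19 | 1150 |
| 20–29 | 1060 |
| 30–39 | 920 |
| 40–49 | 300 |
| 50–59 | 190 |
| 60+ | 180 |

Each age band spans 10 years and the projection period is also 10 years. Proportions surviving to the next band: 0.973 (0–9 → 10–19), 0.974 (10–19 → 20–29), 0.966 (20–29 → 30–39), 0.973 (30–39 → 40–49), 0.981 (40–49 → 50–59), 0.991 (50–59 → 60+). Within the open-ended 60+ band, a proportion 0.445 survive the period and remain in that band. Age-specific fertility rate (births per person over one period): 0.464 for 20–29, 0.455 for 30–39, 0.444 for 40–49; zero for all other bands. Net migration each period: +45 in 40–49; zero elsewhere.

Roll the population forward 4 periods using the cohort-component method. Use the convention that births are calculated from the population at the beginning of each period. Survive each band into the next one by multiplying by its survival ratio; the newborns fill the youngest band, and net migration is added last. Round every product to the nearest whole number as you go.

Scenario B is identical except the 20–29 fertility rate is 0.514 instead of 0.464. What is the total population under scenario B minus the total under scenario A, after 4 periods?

204

Let group 1 be 0–9 through group 7 = 60+.
Period 1.
Births: 1060 * 0.464 = 492  |  920 * 0.455 = 419  |  300 * 0.444 = 133 → 1044
Group 2: 610 * 0.973 = 594
Group 3: 1150 * 0.974 = 1120
Group 4: 1060 * 0.966 = 1024
Group 5: 920 * 0.973 = 895
Group 6: 300 * 0.981 = 294
Group 7: 190 * 0.991 + 180 * 0.445 = 188 + 80 = 268
Net migration: Group 5 + 45 → 940
Giving 1044 / 594 / 1120 / 1024 / 940 / 294 / 268.
Period 2.
Births: 1120 * 0.464 = 520  |  1024 * 0.455 = 466  |  940 * 0.444 = 417 → 1403
Group 2: 1044 * 0.973 = 1016
Group 3: 594 * 0.974 = 579
Group 4: 1120 * 0.966 = 1082
Group 5: 1024 * 0.973 = 996
Group 6: 940 * 0.981 = 922
Group 7: 294 * 0.991 + 268 * 0.445 = 291 + 119 = 410
Net migration: Group 5 + 45 → 1041
Giving 1403 / 1016 / 579 / 1082 / 1041 / 922 / 410.
Period 3.
Births: 579 * 0.464 = 269  |  1082 * 0.455 = 492  |  1041 * 0.444 = 462 → 1223
Group 2: 1403 * 0.973 = 1365
Group 3: 1016 * 0.974 = 990
Group 4: 579 * 0.966 = 559
Group 5: 1082 * 0.973 = 1053
Group 6: 1041 * 0.981 = 1021
Group 7: 922 * 0.991 + 410 * 0.445 = 914 + 182 = 1096
Net migration: Group 5 + 45 → 1098
Giving 1223 / 1365 / 990 / 559 / 1098 / 1021 / 1096.
Period 4.
Births: 990 * 0.464 = 459  |  559 * 0.455 = 254  |  1098 * 0.444 = 488 → 1201
Group 2: 1223 * 0.973 = 1190
Group 3: 1365 * 0.974 = 1330
Group 4: 990 * 0.966 = 956
Group 5: 559 * 0.973 = 544
Group 6: 1098 * 0.981 = 1077
Group 7: 1021 * 0.991 + 1096 * 0.445 = 1012 + 488 = 1500
Net migration: Group 5 + 45 → 589
Giving 1201 / 1190 / 1330 / 956 / 589 / 1077 / 1500.
Scenario A total after 4 periods: 7843
Scenario B projection —
Period 1.
Births: 1060 * 0.514 = 545  |  920 * 0.455 = 419  |  300 * 0.444 = 133 → 1097
Group 2: 610 * 0.973 = 594
Group 3: 1150 * 0.974 = 1120
Group 4: 1060 * 0.966 = 1024
Group 5: 920 * 0.973 = 895
Group 6: 300 * 0.981 = 294
Group 7: 190 * 0.991 + 180 * 0.445 = 188 + 80 = 268
Net migration: Group 5 + 45 → 940
Giving 1097 / 594 / 1120 / 1024 / 940 / 294 / 268.
Period 2.
Births: 1120 * 0.514 = 576  |  1024 * 0.455 = 466  |  940 * 0.444 = 417 → 1459
Group 2: 1097 * 0.973 = 1067
Group 3: 594 * 0.974 = 579
Group 4: 1120 * 0.966 = 1082
Group 5: 1024 * 0.973 = 996
Group 6: 940 * 0.981 = 922
Group 7: 294 * 0.991 + 268 * 0.445 = 291 + 119 = 410
Net migration: Group 5 + 45 → 1041
Giving 1459 / 1067 / 579 / 1082 / 1041 / 922 / 410.
Period 3.
Births: 579 * 0.514 = 298  |  1082 * 0.455 = 492  |  1041 * 0.444 = 462 → 1252
Group 2: 1459 * 0.973 = 1420
Group 3: 1067 * 0.974 = 1039
Group 4: 579 * 0.966 = 559
Group 5: 1082 * 0.973 = 1053
Group 6: 1041 * 0.981 = 1021
Group 7: 922 * 0.991 + 410 * 0.445 = 914 + 182 = 1096
Net migration: Group 5 + 45 → 1098
Giving 1252 / 1420 / 1039 / 559 / 1098 / 1021 / 1096.
Period 4.
Births: 1039 * 0.514 = 534  |  559 * 0.455 = 254  |  1098 * 0.444 = 488 → 1276
Group 2: 1252 * 0.973 = 1218
Group 3: 1420 * 0.974 = 1383
Group 4: 1039 * 0.966 = 1004
Group 5: 559 * 0.973 = 544
Group 6: 1098 * 0.981 = 1077
Group 7: 1021 * 0.991 + 1096 * 0.445 = 1012 + 488 = 1500
Net migration: Group 5 + 45 → 589
Giving 1276 / 1218 / 1383 / 1004 / 589 / 1077 / 1500.
Scenario B total after 4 periods: 8047
Difference B − A = 8047 − 7843 = 204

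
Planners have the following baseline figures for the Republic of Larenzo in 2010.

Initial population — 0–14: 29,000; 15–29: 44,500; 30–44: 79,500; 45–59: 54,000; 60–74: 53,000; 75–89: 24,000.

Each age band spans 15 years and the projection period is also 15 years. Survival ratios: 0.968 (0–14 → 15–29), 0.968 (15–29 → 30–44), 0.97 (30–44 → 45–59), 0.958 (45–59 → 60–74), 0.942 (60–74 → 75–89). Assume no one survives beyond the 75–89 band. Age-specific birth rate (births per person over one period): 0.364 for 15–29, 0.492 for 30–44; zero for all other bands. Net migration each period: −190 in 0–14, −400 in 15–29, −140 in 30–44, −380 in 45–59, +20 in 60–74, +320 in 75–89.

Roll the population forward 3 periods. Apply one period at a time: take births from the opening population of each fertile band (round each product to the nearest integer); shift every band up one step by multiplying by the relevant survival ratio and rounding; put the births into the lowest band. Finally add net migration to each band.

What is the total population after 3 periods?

247545

Period 1:
Births: 44500 × 0.364 = 16198, 79500 × 0.492 = 39114 ⇒ total 55312
15–29: 29000 × 0.968 = 28072
30–44: 44500 × 0.968 = 43076
45–59: 79500 × 0.97 = 77115
60–74: 54000 × 0.958 = 51732
75–89: 53000 × 0.942 = 49926
Net migration: 0–14 − 190 → 55122; 15–29 − 400 → 27672; 30–44 − 140 → 42936; 45–59 − 380 → 76735; 60–74 + 20 → 51752; 75–89 + 320 → 50246
→ [55122, 27672, 42936, 76735, 51752, 50246]
Period 2:
Births: 27672 × 0.364 = 10073, 42936 × 0.492 = 21125 ⇒ total 31198
15–29: 55122 × 0.968 = 53358
30–44: 27672 × 0.968 = 26786
45–59: 42936 × 0.97 = 41648
60–74: 76735 × 0.958 = 73512
75–89: 51752 × 0.942 = 48750
Net migration: 0–14 − 190 → 31008; 15–29 − 400 → 52958; 30–44 − 140 → 26646; 45–59 − 380 → 41268; 60–74 + 20 → 73532; 75–89 + 320 → 49070
→ [31008, 52958, 26646, 41268, 73532, 49070]
Period 3:
Births: 52958 × 0.364 = 19277, 26646 × 0.492 = 13110 ⇒ total 32387
15–29: 31008 × 0.968 = 30016
30–44: 52958 × 0.968 = 51263
45–59: 26646 × 0.97 = 25847
60–74: 41268 × 0.958 = 39535
75–89: 73532 × 0.942 = 69267
Net migration: 0–14 − 190 → 32197; 15–29 − 400 → 29616; 30–44 − 140 → 51123; 45–59 − 380 → 25467; 60–74 + 20 → 39555; 75–89 + 320 → 69587
→ [32197, 29616, 51123, 25467, 39555, 69587]
Total after period 3: 32197 + 29616 + 51123 + 25467 + 39555 + 69587 = 247545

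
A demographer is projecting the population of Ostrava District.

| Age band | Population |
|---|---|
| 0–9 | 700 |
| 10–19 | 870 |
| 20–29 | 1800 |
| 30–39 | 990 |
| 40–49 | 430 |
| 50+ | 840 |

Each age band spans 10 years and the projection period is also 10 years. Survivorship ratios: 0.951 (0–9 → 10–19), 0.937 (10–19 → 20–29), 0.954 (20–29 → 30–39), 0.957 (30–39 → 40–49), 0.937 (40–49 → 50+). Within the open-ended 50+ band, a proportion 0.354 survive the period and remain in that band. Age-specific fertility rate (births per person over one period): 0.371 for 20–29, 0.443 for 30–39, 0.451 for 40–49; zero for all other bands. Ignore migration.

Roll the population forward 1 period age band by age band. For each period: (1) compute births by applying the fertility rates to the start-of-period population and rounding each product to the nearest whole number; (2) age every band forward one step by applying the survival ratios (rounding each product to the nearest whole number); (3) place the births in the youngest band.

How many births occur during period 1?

1301

Period 1:
Births: 1800 × 0.371 = 668  |  990 × 0.443 = 439  |  430 × 0.451 = 194 → total 1301
10–19: 700 × 0.951 = 666
20–29: 870 × 0.937 = 815
30–39: 1800 × 0.954 = 1717
40–49: 990 × 0.957 = 947
50+: 430 × 0.937 + 840 × 0.354 = 403 + 297 = 700
Giving 1301 / 666 / 815 / 1717 / 947 / 700.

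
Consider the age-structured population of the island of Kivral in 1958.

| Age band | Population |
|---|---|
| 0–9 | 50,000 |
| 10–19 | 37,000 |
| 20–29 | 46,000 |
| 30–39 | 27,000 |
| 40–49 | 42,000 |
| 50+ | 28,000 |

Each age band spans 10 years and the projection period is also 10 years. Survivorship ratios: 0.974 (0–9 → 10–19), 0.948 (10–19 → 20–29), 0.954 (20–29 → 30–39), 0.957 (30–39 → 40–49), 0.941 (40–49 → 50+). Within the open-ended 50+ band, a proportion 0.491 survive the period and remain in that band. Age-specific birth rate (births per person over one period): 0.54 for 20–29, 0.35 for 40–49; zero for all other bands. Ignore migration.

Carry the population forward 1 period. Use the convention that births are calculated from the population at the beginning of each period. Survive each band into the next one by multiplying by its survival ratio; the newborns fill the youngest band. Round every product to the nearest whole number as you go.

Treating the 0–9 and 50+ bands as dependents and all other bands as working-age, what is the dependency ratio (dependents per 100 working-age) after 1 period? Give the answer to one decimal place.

— Period 1 —
Births: 46000 × 0.54 = 24840 ; 42000 × 0.35 = 14700 — total 39540
10–19: 50000 × 0.974 = 48700
20–29: 37000 × 0.948 = 35076
30–39: 46000 × 0.954 = 43884
40–49: 27000 × 0.957 = 25839
50+: 42000 × 0.941 + 28000 × 0.491 = 39522 + 13748 = 53270
Population now: 0–9=39540, 10–19=48700, 20–29=35076, 30–39=43884, 40–49=25839, 50+=53270
Dependents (band 0–9 + band 50+) = 39540 + 53270 = 92810; working-age = 153499; ratio = 92810/153499 × 100 = 60.5

60.5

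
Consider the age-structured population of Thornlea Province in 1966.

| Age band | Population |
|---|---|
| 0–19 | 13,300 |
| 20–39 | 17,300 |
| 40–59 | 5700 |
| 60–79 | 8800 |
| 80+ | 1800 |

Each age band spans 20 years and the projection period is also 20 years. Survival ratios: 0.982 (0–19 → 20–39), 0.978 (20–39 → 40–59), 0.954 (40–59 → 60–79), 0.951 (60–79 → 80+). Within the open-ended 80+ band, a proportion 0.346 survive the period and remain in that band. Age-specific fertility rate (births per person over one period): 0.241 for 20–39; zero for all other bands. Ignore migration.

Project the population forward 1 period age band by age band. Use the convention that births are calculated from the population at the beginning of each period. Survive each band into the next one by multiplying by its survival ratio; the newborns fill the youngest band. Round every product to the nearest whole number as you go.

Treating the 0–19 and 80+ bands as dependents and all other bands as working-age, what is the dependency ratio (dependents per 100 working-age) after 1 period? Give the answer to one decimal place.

Call the groups 1 to 5, youngest first.
Period 1.
Births: 17300 × 0.241 = 4169
Group 2: 13300 × 0.982 = 13061
Group 3: 17300 × 0.978 = 16919
Group 4: 5700 × 0.954 = 5438
Group 5: 8800 × 0.951 + 1800 × 0.346 = 8369 + 623 = 8992
Giving 4169 / 13061 / 16919 / 5438 / 8992.
Dependents (band 0–19 + band 80+) = 4169 + 8992 = 13161; working-age = 35418; ratio = 13161/35418 × 100 = 37.2

37.2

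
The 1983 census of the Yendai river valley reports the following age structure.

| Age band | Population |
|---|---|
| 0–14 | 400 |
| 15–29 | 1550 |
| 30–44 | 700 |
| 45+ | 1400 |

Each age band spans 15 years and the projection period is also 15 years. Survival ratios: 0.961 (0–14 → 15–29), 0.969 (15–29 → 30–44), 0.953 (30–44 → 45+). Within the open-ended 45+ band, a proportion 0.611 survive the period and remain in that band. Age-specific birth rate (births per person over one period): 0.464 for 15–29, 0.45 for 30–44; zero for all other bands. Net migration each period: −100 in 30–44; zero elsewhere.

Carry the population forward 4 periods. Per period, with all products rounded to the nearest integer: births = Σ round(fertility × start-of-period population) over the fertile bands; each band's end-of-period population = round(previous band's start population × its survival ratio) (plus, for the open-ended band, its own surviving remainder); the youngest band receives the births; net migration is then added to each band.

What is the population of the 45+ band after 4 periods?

Numbering the bands 1..4 from youngest to oldest:
[period 1]
Births: 1550 * 0.464 = 719, 700 * 0.45 = 315 → total 1034
Band 2: 400 * 0.961 = 384
Band 3: 1550 * 0.969 = 1502
Band 4: 700 * 0.953 + 1400 * 0.611 = 667 + 855 = 1522
Net migration: Band 3 − 100 → 1402
End of period: [1034, 384, 1402, 1522]
[period 2]
Births: 384 * 0.464 = 178, 1402 * 0.45 = 631 → total 809
Band 2: 1034 * 0.961 = 994
Band 3: 384 * 0.969 = 372
Band 4: 1402 * 0.953 + 1522 * 0.611 = 1336 + 930 = 2266
Net migration: Band 3 − 100 → 272
End of period: [809, 994, 272, 2266]
[period 3]
Births: 994 * 0.464 = 461, 272 * 0.45 = 122 → total 583
Band 2: 809 * 0.961 = 777
Band 3: 994 * 0.969 = 963
Band 4: 272 * 0.953 + 2266 * 0.611 = 259 + 1385 = 1644
Net migration: Band 3 − 100 → 863
End of period: [583, 777, 863, 1644]
[period 4]
Births: 777 * 0.464 = 361, 863 * 0.45 = 388 → total 749
Band 2: 583 * 0.961 = 560
Band 3: 777 * 0.969 = 753
Band 4: 863 * 0.953 + 1644 * 0.611 = 822 + 1004 = 1826
Net migration: Band 3 − 100 → 653
End of period: [749, 560, 653, 1826]

1826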